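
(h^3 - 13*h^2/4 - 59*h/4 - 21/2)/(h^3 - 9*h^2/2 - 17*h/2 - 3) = (4*h + 7)/(2*(2*h + 1))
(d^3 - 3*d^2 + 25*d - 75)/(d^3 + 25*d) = (d - 3)/d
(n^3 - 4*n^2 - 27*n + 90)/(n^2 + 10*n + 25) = (n^2 - 9*n + 18)/(n + 5)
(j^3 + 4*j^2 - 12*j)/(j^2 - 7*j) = (j^2 + 4*j - 12)/(j - 7)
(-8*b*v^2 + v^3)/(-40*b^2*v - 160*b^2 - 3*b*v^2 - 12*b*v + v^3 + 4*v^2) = v^2/(5*b*v + 20*b + v^2 + 4*v)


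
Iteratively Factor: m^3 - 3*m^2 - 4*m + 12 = (m + 2)*(m^2 - 5*m + 6) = (m - 3)*(m + 2)*(m - 2)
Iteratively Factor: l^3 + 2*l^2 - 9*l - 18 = (l + 3)*(l^2 - l - 6) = (l + 2)*(l + 3)*(l - 3)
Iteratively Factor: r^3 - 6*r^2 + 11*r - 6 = (r - 3)*(r^2 - 3*r + 2) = (r - 3)*(r - 2)*(r - 1)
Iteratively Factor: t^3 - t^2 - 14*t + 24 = (t + 4)*(t^2 - 5*t + 6) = (t - 2)*(t + 4)*(t - 3)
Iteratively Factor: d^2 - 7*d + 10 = (d - 2)*(d - 5)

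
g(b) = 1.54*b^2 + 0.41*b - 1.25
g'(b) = 3.08*b + 0.41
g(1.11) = 1.10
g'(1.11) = 3.83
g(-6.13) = 54.11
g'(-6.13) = -18.47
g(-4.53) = 28.49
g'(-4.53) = -13.54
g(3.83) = 22.91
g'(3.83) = 12.21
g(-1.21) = 0.51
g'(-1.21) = -3.32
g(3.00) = 13.84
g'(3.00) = 9.65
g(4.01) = 25.16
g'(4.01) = 12.76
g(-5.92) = 50.29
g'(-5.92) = -17.82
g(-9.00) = 119.80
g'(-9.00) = -27.31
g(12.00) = 225.43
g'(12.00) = 37.37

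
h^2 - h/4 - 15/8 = (h - 3/2)*(h + 5/4)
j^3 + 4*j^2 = j^2*(j + 4)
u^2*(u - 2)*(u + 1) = u^4 - u^3 - 2*u^2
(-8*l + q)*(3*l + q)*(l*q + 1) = -24*l^3*q - 5*l^2*q^2 - 24*l^2 + l*q^3 - 5*l*q + q^2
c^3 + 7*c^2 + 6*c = c*(c + 1)*(c + 6)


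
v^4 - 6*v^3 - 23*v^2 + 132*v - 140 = (v - 7)*(v - 2)^2*(v + 5)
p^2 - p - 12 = (p - 4)*(p + 3)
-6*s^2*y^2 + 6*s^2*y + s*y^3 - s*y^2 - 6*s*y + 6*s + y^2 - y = (-6*s + y)*(y - 1)*(s*y + 1)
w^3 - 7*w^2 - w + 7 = (w - 7)*(w - 1)*(w + 1)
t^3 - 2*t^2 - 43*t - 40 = (t - 8)*(t + 1)*(t + 5)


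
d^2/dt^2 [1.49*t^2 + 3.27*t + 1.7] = 2.98000000000000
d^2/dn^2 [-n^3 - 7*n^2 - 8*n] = -6*n - 14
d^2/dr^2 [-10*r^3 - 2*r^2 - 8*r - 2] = -60*r - 4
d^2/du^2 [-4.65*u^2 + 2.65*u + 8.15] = -9.30000000000000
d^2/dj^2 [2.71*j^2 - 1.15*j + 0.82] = 5.42000000000000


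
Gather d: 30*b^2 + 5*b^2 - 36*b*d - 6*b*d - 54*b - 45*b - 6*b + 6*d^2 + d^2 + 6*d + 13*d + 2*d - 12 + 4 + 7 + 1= 35*b^2 - 105*b + 7*d^2 + d*(21 - 42*b)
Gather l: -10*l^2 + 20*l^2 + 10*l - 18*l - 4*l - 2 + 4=10*l^2 - 12*l + 2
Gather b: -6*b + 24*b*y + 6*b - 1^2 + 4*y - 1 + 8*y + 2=24*b*y + 12*y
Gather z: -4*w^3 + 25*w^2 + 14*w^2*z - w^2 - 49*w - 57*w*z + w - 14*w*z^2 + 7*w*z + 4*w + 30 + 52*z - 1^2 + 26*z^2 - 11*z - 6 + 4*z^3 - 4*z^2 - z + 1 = -4*w^3 + 24*w^2 - 44*w + 4*z^3 + z^2*(22 - 14*w) + z*(14*w^2 - 50*w + 40) + 24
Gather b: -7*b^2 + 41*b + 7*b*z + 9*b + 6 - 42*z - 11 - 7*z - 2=-7*b^2 + b*(7*z + 50) - 49*z - 7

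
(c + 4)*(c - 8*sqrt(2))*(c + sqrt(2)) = c^3 - 7*sqrt(2)*c^2 + 4*c^2 - 28*sqrt(2)*c - 16*c - 64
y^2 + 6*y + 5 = (y + 1)*(y + 5)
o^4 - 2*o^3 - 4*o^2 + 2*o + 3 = (o - 3)*(o - 1)*(o + 1)^2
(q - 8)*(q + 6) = q^2 - 2*q - 48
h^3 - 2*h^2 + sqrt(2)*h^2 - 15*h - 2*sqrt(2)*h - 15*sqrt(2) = (h - 5)*(h + 3)*(h + sqrt(2))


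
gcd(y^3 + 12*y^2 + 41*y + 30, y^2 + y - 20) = y + 5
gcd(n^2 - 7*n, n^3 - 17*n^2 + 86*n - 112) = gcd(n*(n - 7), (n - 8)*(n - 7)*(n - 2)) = n - 7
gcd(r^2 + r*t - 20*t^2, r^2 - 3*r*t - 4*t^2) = r - 4*t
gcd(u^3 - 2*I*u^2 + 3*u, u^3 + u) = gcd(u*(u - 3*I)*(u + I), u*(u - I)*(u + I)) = u^2 + I*u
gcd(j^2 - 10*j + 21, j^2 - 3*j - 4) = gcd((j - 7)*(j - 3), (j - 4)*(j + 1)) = 1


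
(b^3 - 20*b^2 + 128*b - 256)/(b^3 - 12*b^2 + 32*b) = (b - 8)/b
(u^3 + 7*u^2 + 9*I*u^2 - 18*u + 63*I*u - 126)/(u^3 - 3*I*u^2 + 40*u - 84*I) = (u^2 + u*(7 + 3*I) + 21*I)/(u^2 - 9*I*u - 14)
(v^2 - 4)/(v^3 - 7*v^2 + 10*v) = (v + 2)/(v*(v - 5))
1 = 1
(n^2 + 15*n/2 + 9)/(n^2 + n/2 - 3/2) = (n + 6)/(n - 1)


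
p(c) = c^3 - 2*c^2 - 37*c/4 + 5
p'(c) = 3*c^2 - 4*c - 37/4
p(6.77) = 161.00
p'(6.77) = 101.17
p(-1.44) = 11.19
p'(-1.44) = 2.73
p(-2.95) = -10.79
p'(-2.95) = 28.66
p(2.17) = -14.27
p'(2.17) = -3.80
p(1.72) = -11.74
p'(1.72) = -7.25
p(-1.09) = 11.41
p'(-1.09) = -1.33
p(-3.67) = -37.42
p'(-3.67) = 45.84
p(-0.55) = 9.32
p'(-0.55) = -6.14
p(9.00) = 488.75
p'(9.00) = 197.75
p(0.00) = 5.00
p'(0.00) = -9.25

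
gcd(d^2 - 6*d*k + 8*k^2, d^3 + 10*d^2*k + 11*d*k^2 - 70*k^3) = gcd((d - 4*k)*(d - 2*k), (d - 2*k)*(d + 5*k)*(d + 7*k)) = d - 2*k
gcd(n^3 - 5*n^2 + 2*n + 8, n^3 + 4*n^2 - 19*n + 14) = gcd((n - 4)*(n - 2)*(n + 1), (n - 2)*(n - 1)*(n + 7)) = n - 2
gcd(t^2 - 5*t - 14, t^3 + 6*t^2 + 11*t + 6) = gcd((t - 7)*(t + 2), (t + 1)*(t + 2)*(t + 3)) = t + 2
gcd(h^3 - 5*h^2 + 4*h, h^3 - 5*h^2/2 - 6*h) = h^2 - 4*h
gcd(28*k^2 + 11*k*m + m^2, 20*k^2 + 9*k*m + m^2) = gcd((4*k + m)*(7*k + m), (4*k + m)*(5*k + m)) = 4*k + m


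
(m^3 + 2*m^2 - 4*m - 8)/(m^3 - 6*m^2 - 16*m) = (m^2 - 4)/(m*(m - 8))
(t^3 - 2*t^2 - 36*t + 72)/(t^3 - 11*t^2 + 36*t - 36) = (t + 6)/(t - 3)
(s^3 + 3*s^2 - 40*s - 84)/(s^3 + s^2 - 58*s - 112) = (s - 6)/(s - 8)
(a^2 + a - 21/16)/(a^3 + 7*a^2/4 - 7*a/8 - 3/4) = (4*a + 7)/(2*(2*a^2 + 5*a + 2))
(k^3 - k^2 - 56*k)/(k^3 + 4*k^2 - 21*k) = (k - 8)/(k - 3)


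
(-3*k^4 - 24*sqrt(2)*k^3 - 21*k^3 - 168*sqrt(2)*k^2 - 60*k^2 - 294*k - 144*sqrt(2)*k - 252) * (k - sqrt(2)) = -3*k^5 - 21*sqrt(2)*k^4 - 21*k^4 - 147*sqrt(2)*k^3 - 12*k^3 - 84*sqrt(2)*k^2 + 42*k^2 + 36*k + 294*sqrt(2)*k + 252*sqrt(2)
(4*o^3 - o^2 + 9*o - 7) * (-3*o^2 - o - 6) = -12*o^5 - o^4 - 50*o^3 + 18*o^2 - 47*o + 42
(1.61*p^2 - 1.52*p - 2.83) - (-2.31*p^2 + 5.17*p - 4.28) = 3.92*p^2 - 6.69*p + 1.45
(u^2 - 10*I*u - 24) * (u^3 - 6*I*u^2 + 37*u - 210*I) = u^5 - 16*I*u^4 - 47*u^3 - 436*I*u^2 - 2988*u + 5040*I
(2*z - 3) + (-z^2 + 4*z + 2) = -z^2 + 6*z - 1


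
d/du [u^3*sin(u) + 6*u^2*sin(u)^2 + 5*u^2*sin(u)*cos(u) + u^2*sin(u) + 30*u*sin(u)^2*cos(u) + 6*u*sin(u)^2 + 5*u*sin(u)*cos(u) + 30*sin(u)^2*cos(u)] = u^3*cos(u) + 3*u^2*sin(u) + 6*u^2*sin(2*u) + u^2*cos(u) + 5*u^2*cos(2*u) - 11*u*sin(u)/2 + 11*u*sin(2*u) + 45*u*sin(3*u)/2 - u*cos(2*u) + 6*u - 15*sin(u)/2 + 5*sin(2*u)/2 + 45*sin(3*u)/2 + 15*cos(u)/2 - 3*cos(2*u) - 15*cos(3*u)/2 + 3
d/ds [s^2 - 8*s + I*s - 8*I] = 2*s - 8 + I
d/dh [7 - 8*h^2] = -16*h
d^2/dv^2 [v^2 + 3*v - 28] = 2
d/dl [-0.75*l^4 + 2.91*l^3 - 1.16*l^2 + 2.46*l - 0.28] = -3.0*l^3 + 8.73*l^2 - 2.32*l + 2.46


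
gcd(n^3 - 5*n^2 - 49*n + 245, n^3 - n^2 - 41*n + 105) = n^2 + 2*n - 35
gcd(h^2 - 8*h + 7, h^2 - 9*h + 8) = h - 1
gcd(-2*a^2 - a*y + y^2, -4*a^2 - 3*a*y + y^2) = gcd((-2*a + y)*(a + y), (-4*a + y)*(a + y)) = a + y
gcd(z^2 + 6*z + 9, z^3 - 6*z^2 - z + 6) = 1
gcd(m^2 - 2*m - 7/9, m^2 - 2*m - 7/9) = m^2 - 2*m - 7/9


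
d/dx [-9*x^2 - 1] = -18*x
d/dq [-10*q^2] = -20*q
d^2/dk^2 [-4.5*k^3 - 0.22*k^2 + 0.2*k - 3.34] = -27.0*k - 0.44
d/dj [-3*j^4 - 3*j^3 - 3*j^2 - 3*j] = -12*j^3 - 9*j^2 - 6*j - 3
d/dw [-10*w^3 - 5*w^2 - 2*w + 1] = -30*w^2 - 10*w - 2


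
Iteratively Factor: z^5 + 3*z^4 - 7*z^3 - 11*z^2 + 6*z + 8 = (z + 4)*(z^4 - z^3 - 3*z^2 + z + 2) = (z - 2)*(z + 4)*(z^3 + z^2 - z - 1) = (z - 2)*(z - 1)*(z + 4)*(z^2 + 2*z + 1) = (z - 2)*(z - 1)*(z + 1)*(z + 4)*(z + 1)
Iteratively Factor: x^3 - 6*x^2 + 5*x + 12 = (x + 1)*(x^2 - 7*x + 12) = (x - 4)*(x + 1)*(x - 3)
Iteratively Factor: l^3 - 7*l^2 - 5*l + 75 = (l + 3)*(l^2 - 10*l + 25) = (l - 5)*(l + 3)*(l - 5)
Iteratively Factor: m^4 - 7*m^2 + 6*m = (m - 1)*(m^3 + m^2 - 6*m) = (m - 1)*(m + 3)*(m^2 - 2*m) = m*(m - 1)*(m + 3)*(m - 2)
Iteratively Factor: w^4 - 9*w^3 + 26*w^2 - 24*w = (w - 3)*(w^3 - 6*w^2 + 8*w) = (w - 4)*(w - 3)*(w^2 - 2*w) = (w - 4)*(w - 3)*(w - 2)*(w)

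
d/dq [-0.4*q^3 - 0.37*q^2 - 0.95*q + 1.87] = -1.2*q^2 - 0.74*q - 0.95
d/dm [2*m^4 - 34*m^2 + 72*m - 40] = 8*m^3 - 68*m + 72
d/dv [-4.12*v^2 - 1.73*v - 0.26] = -8.24*v - 1.73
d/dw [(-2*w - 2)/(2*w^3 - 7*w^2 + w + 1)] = 2*w*(4*w^2 - w - 14)/(4*w^6 - 28*w^5 + 53*w^4 - 10*w^3 - 13*w^2 + 2*w + 1)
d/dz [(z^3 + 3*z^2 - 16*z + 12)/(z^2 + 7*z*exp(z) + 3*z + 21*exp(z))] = ((3*z^2 + 6*z - 16)*(z^2 + 7*z*exp(z) + 3*z + 21*exp(z)) - (z^3 + 3*z^2 - 16*z + 12)*(7*z*exp(z) + 2*z + 28*exp(z) + 3))/(z^2 + 7*z*exp(z) + 3*z + 21*exp(z))^2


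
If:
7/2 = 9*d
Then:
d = 7/18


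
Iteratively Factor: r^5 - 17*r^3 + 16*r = (r + 1)*(r^4 - r^3 - 16*r^2 + 16*r) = r*(r + 1)*(r^3 - r^2 - 16*r + 16) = r*(r - 4)*(r + 1)*(r^2 + 3*r - 4) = r*(r - 4)*(r + 1)*(r + 4)*(r - 1)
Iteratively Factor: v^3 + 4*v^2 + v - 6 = (v - 1)*(v^2 + 5*v + 6) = (v - 1)*(v + 3)*(v + 2)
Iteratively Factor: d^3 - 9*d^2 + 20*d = (d - 5)*(d^2 - 4*d) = (d - 5)*(d - 4)*(d)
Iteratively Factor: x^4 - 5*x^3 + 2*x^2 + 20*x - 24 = (x - 3)*(x^3 - 2*x^2 - 4*x + 8) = (x - 3)*(x + 2)*(x^2 - 4*x + 4) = (x - 3)*(x - 2)*(x + 2)*(x - 2)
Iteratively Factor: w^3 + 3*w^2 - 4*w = (w - 1)*(w^2 + 4*w) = (w - 1)*(w + 4)*(w)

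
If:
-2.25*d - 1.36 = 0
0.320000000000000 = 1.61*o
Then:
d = -0.60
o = 0.20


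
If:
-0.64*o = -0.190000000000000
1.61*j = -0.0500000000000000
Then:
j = -0.03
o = 0.30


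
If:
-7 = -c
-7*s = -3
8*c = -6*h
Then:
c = 7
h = -28/3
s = 3/7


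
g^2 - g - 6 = (g - 3)*(g + 2)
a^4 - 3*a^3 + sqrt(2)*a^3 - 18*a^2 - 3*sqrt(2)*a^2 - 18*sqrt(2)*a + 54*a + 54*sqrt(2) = (a - 3)*(a - 3*sqrt(2))*(a + sqrt(2))*(a + 3*sqrt(2))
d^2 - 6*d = d*(d - 6)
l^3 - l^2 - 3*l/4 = l*(l - 3/2)*(l + 1/2)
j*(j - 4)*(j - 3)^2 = j^4 - 10*j^3 + 33*j^2 - 36*j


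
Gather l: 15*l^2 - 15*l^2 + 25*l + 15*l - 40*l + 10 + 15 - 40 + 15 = 0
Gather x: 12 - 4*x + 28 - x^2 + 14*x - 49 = -x^2 + 10*x - 9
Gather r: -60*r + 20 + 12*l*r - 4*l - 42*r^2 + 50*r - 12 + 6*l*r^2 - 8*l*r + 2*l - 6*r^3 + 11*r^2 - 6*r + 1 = -2*l - 6*r^3 + r^2*(6*l - 31) + r*(4*l - 16) + 9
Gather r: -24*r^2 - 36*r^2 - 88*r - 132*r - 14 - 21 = -60*r^2 - 220*r - 35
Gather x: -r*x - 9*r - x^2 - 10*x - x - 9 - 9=-9*r - x^2 + x*(-r - 11) - 18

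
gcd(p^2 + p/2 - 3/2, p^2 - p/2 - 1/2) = p - 1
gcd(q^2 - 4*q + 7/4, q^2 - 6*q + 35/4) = q - 7/2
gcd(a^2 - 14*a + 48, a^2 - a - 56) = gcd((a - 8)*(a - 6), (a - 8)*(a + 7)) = a - 8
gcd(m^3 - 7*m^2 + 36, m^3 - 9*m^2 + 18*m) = m^2 - 9*m + 18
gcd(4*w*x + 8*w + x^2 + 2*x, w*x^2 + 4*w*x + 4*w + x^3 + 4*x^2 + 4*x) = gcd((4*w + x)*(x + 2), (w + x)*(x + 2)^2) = x + 2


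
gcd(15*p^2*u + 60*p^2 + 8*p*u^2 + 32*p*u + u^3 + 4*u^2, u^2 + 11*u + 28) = u + 4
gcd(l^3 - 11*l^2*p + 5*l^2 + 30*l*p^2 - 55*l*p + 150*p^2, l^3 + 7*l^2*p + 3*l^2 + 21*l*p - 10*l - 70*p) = l + 5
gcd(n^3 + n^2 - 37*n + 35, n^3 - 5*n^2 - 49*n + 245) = n^2 + 2*n - 35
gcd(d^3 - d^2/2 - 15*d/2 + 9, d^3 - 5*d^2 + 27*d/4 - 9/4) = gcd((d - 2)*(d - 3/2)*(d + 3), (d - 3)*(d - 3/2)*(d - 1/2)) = d - 3/2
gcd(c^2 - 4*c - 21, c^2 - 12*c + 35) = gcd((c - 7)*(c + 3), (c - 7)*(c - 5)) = c - 7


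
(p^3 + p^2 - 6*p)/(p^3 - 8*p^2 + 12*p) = (p + 3)/(p - 6)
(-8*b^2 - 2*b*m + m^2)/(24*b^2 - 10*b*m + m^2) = (-2*b - m)/(6*b - m)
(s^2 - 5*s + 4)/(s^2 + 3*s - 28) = (s - 1)/(s + 7)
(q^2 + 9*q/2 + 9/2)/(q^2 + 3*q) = (q + 3/2)/q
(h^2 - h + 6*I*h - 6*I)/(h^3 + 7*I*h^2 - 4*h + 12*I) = (h - 1)/(h^2 + I*h + 2)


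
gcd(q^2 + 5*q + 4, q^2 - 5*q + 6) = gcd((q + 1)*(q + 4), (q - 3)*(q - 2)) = 1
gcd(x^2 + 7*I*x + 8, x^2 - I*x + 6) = 1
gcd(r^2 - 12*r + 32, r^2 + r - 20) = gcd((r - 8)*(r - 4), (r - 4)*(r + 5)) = r - 4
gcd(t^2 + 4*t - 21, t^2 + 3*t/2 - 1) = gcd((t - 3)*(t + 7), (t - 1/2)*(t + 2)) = 1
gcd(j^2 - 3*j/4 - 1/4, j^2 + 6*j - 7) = j - 1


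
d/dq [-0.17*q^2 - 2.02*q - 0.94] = -0.34*q - 2.02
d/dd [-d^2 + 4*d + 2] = 4 - 2*d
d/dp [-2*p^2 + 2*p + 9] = 2 - 4*p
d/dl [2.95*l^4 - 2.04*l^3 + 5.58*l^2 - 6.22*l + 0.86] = 11.8*l^3 - 6.12*l^2 + 11.16*l - 6.22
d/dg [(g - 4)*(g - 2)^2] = (g - 2)*(3*g - 10)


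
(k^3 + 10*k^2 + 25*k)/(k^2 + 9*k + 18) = k*(k^2 + 10*k + 25)/(k^2 + 9*k + 18)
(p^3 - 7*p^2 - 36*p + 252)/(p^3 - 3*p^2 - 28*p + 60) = (p^2 - p - 42)/(p^2 + 3*p - 10)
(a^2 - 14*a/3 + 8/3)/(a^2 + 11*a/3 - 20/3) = (3*a^2 - 14*a + 8)/(3*a^2 + 11*a - 20)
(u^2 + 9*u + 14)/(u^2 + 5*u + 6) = (u + 7)/(u + 3)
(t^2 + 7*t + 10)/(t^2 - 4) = (t + 5)/(t - 2)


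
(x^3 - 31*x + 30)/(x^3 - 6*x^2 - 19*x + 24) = (x^2 + x - 30)/(x^2 - 5*x - 24)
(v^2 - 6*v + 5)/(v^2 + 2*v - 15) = (v^2 - 6*v + 5)/(v^2 + 2*v - 15)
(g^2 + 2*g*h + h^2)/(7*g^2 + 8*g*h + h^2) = (g + h)/(7*g + h)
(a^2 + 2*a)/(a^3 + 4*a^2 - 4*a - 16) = a/(a^2 + 2*a - 8)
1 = 1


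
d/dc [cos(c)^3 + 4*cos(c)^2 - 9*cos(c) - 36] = (-3*cos(c)^2 - 8*cos(c) + 9)*sin(c)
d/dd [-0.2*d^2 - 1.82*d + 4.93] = -0.4*d - 1.82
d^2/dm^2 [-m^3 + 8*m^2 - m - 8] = 16 - 6*m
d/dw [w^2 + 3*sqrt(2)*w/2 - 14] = 2*w + 3*sqrt(2)/2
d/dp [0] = 0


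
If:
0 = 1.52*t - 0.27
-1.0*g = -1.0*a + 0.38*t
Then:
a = g + 0.0675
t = 0.18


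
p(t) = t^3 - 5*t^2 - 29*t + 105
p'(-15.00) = 796.00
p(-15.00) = -3960.00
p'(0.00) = -29.00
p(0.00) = 105.00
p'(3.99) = -21.14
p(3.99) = -26.79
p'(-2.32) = 10.35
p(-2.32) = 132.88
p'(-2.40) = 12.28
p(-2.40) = 131.98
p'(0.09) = -29.88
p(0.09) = 102.35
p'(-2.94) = 26.33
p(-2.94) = 121.63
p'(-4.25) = 67.69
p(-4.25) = 61.17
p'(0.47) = -33.04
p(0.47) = 90.37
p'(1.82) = -37.26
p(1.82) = 41.69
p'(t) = 3*t^2 - 10*t - 29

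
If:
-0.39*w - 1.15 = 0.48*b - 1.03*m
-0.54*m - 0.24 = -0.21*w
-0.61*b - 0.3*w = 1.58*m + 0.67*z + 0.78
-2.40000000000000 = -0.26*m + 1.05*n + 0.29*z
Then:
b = -0.0158793518530068*z - 3.30295508126785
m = 0.37932066810533 - 0.280813801190016*z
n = -0.345725322199432*z - 2.19178726313582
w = 2.11825314655656 - 0.722092631631469*z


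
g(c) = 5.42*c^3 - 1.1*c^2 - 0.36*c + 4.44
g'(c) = 16.26*c^2 - 2.2*c - 0.36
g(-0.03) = 4.45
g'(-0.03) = -0.28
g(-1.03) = -2.28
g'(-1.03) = 19.16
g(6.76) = 1626.06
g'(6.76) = 727.81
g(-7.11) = -1996.69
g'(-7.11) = 837.26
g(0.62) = 5.09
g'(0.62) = 4.53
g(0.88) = 6.96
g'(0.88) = 10.30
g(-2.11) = -50.61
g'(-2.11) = 76.67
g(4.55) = 490.57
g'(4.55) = 326.25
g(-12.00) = -9515.40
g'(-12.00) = 2367.48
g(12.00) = 9207.48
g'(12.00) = 2314.68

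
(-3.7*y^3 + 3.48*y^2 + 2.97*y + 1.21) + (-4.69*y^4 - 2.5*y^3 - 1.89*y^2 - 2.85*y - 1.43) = -4.69*y^4 - 6.2*y^3 + 1.59*y^2 + 0.12*y - 0.22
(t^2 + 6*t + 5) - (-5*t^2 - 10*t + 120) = 6*t^2 + 16*t - 115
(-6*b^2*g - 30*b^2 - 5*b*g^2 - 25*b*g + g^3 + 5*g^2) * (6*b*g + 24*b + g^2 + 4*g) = -36*b^3*g^2 - 324*b^3*g - 720*b^3 - 36*b^2*g^3 - 324*b^2*g^2 - 720*b^2*g + b*g^4 + 9*b*g^3 + 20*b*g^2 + g^5 + 9*g^4 + 20*g^3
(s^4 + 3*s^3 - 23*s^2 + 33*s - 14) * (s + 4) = s^5 + 7*s^4 - 11*s^3 - 59*s^2 + 118*s - 56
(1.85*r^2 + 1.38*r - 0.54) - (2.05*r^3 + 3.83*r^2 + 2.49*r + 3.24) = -2.05*r^3 - 1.98*r^2 - 1.11*r - 3.78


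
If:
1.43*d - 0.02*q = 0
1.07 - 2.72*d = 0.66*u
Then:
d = 0.393382352941176 - 0.242647058823529*u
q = 28.1268382352941 - 17.3492647058824*u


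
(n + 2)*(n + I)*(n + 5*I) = n^3 + 2*n^2 + 6*I*n^2 - 5*n + 12*I*n - 10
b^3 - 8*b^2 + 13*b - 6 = (b - 6)*(b - 1)^2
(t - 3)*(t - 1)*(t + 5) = t^3 + t^2 - 17*t + 15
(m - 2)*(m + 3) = m^2 + m - 6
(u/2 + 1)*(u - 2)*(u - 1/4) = u^3/2 - u^2/8 - 2*u + 1/2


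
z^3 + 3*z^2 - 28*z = z*(z - 4)*(z + 7)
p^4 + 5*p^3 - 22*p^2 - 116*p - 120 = (p - 5)*(p + 2)^2*(p + 6)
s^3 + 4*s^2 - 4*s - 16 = (s - 2)*(s + 2)*(s + 4)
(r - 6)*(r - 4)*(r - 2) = r^3 - 12*r^2 + 44*r - 48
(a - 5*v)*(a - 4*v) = a^2 - 9*a*v + 20*v^2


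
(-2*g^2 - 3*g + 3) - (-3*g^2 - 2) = g^2 - 3*g + 5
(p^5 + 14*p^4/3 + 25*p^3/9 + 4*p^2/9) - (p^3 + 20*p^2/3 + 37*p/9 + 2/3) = p^5 + 14*p^4/3 + 16*p^3/9 - 56*p^2/9 - 37*p/9 - 2/3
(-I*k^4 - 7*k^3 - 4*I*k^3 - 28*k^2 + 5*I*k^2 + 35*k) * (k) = -I*k^5 - 7*k^4 - 4*I*k^4 - 28*k^3 + 5*I*k^3 + 35*k^2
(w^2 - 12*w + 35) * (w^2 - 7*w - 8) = w^4 - 19*w^3 + 111*w^2 - 149*w - 280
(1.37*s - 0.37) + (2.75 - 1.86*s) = 2.38 - 0.49*s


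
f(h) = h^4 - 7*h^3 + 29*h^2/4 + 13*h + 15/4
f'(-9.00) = -4734.50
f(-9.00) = 12138.00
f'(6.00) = 208.00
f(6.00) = 126.75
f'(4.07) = -6.17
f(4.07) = -20.78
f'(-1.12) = -35.20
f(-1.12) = 9.69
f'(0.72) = 14.05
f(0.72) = 14.52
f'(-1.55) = -74.82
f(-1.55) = 32.86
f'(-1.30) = -50.13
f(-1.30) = 17.34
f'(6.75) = 384.25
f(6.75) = 344.94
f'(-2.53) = -222.88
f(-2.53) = 171.60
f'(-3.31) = -410.13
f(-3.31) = 414.04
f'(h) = 4*h^3 - 21*h^2 + 29*h/2 + 13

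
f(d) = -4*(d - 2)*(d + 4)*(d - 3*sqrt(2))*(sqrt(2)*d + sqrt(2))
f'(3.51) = -73.72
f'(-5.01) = 2214.48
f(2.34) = 77.49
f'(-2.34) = -189.16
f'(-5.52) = 3180.09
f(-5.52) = -2853.27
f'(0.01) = -96.62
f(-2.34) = 359.48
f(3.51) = 211.96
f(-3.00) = 409.71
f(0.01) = -192.98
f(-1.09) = 24.41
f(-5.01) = -1486.02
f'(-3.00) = 66.34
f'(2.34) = 222.61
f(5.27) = -1104.57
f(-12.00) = -113198.93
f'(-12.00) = 39495.56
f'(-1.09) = -275.34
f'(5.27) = -1708.26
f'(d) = -4*sqrt(2)*(d - 2)*(d + 4)*(d - 3*sqrt(2)) - 4*(d - 2)*(d + 4)*(sqrt(2)*d + sqrt(2)) - 4*(d - 2)*(d - 3*sqrt(2))*(sqrt(2)*d + sqrt(2)) - 4*(d + 4)*(d - 3*sqrt(2))*(sqrt(2)*d + sqrt(2)) = -16*sqrt(2)*d^3 - 36*sqrt(2)*d^2 + 72*d^2 + 48*sqrt(2)*d + 144*d - 144 + 32*sqrt(2)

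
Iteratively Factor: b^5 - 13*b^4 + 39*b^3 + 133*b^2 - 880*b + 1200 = (b - 5)*(b^4 - 8*b^3 - b^2 + 128*b - 240) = (b - 5)*(b + 4)*(b^3 - 12*b^2 + 47*b - 60) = (b - 5)^2*(b + 4)*(b^2 - 7*b + 12) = (b - 5)^2*(b - 3)*(b + 4)*(b - 4)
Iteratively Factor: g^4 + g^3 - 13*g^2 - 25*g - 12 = (g + 1)*(g^3 - 13*g - 12) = (g + 1)^2*(g^2 - g - 12) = (g + 1)^2*(g + 3)*(g - 4)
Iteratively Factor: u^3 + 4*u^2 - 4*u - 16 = (u - 2)*(u^2 + 6*u + 8) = (u - 2)*(u + 4)*(u + 2)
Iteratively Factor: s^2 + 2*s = (s)*(s + 2)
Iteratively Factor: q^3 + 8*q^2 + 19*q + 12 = (q + 3)*(q^2 + 5*q + 4) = (q + 1)*(q + 3)*(q + 4)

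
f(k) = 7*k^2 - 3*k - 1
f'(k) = 14*k - 3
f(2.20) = 26.28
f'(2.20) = 27.80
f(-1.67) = 23.53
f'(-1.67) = -26.38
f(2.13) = 24.37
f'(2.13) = 26.82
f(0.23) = -1.32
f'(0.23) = 0.22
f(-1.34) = 15.59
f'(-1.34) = -21.76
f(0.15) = -1.29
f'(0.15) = -0.90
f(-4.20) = 135.08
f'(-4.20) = -61.80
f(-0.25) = 0.19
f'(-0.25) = -6.50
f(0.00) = -1.00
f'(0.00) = -3.00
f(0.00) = -1.00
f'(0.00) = -3.00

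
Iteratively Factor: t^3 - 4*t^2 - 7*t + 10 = (t + 2)*(t^2 - 6*t + 5) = (t - 1)*(t + 2)*(t - 5)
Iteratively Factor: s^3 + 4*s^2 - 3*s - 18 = (s + 3)*(s^2 + s - 6) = (s + 3)^2*(s - 2)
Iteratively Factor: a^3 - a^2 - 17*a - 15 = (a + 1)*(a^2 - 2*a - 15) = (a - 5)*(a + 1)*(a + 3)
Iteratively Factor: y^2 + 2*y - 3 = (y + 3)*(y - 1)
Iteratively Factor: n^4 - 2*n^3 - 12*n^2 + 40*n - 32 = (n - 2)*(n^3 - 12*n + 16) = (n - 2)*(n + 4)*(n^2 - 4*n + 4) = (n - 2)^2*(n + 4)*(n - 2)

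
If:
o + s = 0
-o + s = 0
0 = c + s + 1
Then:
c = -1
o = 0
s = 0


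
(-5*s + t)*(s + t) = -5*s^2 - 4*s*t + t^2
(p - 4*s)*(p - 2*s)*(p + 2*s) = p^3 - 4*p^2*s - 4*p*s^2 + 16*s^3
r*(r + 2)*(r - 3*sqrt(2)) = r^3 - 3*sqrt(2)*r^2 + 2*r^2 - 6*sqrt(2)*r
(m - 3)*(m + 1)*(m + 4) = m^3 + 2*m^2 - 11*m - 12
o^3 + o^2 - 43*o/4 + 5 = (o - 5/2)*(o - 1/2)*(o + 4)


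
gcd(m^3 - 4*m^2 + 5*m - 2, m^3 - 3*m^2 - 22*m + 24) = m - 1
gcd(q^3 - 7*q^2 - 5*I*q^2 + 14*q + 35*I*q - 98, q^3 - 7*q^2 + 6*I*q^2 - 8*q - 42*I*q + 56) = q^2 + q*(-7 + 2*I) - 14*I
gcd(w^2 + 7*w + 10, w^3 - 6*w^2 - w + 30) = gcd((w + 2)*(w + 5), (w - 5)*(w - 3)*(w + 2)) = w + 2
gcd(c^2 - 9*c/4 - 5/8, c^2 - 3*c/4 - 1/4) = c + 1/4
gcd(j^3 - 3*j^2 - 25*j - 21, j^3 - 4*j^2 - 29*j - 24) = j^2 + 4*j + 3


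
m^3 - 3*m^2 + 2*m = m*(m - 2)*(m - 1)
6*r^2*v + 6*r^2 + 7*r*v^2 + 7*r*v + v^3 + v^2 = (r + v)*(6*r + v)*(v + 1)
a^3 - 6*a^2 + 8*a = a*(a - 4)*(a - 2)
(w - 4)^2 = w^2 - 8*w + 16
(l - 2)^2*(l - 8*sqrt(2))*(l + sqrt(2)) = l^4 - 7*sqrt(2)*l^3 - 4*l^3 - 12*l^2 + 28*sqrt(2)*l^2 - 28*sqrt(2)*l + 64*l - 64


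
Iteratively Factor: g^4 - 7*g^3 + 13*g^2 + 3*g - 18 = (g - 3)*(g^3 - 4*g^2 + g + 6) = (g - 3)*(g - 2)*(g^2 - 2*g - 3) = (g - 3)*(g - 2)*(g + 1)*(g - 3)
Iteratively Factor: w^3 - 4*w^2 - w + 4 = (w - 4)*(w^2 - 1) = (w - 4)*(w - 1)*(w + 1)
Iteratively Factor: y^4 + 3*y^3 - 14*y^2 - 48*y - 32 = (y + 1)*(y^3 + 2*y^2 - 16*y - 32) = (y + 1)*(y + 4)*(y^2 - 2*y - 8) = (y + 1)*(y + 2)*(y + 4)*(y - 4)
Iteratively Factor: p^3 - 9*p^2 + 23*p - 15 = (p - 1)*(p^2 - 8*p + 15) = (p - 5)*(p - 1)*(p - 3)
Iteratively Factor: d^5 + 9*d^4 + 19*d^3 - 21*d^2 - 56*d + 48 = (d - 1)*(d^4 + 10*d^3 + 29*d^2 + 8*d - 48) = (d - 1)^2*(d^3 + 11*d^2 + 40*d + 48) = (d - 1)^2*(d + 4)*(d^2 + 7*d + 12) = (d - 1)^2*(d + 3)*(d + 4)*(d + 4)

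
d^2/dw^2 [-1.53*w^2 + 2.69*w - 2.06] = -3.06000000000000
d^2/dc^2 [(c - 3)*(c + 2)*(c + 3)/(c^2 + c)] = 4*(-5*c^3 - 27*c^2 - 27*c - 9)/(c^3*(c^3 + 3*c^2 + 3*c + 1))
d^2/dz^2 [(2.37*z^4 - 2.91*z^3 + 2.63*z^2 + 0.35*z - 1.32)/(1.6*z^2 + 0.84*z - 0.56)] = (12.1344*z^6 + 19.11168*z^5 - 2.70748800000001*z^4 - 32.43632*z^3 + 10.995648*z^2 - 14.238336*z - 2.249408)/(4.096*z^6 + 6.4512*z^5 - 0.913920000000001*z^4 - 3.923136*z^3 + 0.319872*z^2 + 0.790272*z - 0.175616)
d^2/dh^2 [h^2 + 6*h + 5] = 2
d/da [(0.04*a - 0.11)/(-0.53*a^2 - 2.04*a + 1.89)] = (0.0212*a^2 - 0.1166*a - 0.1488)/(0.2809*a^4 + 2.1624*a^3 + 2.1582*a^2 - 7.7112*a + 3.5721)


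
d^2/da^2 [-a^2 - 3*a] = -2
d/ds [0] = 0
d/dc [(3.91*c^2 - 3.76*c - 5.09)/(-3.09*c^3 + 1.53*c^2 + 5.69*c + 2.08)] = (12.0819*c^4 - 23.2368*c^3 - 19.1836*c^2 + 31.841*c + 21.1413)/(9.5481*c^6 - 9.4554*c^5 - 32.8233*c^4 + 4.557*c^3 + 38.7409*c^2 + 23.6704*c + 4.3264)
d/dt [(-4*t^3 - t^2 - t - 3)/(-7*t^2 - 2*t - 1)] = (28*t^4 + 16*t^3 + 7*t^2 - 40*t - 5)/(49*t^4 + 28*t^3 + 18*t^2 + 4*t + 1)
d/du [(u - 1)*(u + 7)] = 2*u + 6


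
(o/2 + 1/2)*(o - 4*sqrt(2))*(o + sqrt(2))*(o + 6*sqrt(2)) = o^4/2 + o^3/2 + 3*sqrt(2)*o^3/2 - 22*o^2 + 3*sqrt(2)*o^2/2 - 24*sqrt(2)*o - 22*o - 24*sqrt(2)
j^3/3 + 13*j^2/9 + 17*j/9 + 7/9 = (j/3 + 1/3)*(j + 1)*(j + 7/3)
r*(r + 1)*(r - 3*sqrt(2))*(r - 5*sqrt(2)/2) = r^4 - 11*sqrt(2)*r^3/2 + r^3 - 11*sqrt(2)*r^2/2 + 15*r^2 + 15*r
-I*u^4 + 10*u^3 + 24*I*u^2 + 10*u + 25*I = (u - I)*(u + 5*I)^2*(-I*u + 1)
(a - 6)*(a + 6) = a^2 - 36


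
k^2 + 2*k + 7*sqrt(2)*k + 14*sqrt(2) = (k + 2)*(k + 7*sqrt(2))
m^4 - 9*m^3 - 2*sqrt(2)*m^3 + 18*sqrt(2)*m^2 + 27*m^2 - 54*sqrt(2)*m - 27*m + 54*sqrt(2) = (m - 3)^3*(m - 2*sqrt(2))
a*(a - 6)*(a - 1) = a^3 - 7*a^2 + 6*a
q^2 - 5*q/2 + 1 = (q - 2)*(q - 1/2)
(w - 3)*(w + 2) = w^2 - w - 6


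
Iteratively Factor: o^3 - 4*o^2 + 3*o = (o - 1)*(o^2 - 3*o) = (o - 3)*(o - 1)*(o)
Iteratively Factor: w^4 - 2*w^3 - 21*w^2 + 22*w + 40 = (w - 5)*(w^3 + 3*w^2 - 6*w - 8) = (w - 5)*(w - 2)*(w^2 + 5*w + 4) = (w - 5)*(w - 2)*(w + 4)*(w + 1)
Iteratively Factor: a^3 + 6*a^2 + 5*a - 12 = (a + 4)*(a^2 + 2*a - 3) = (a + 3)*(a + 4)*(a - 1)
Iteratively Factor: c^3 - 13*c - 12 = (c + 3)*(c^2 - 3*c - 4) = (c + 1)*(c + 3)*(c - 4)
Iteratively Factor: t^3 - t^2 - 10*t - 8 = (t + 2)*(t^2 - 3*t - 4) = (t + 1)*(t + 2)*(t - 4)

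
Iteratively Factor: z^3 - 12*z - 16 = (z + 2)*(z^2 - 2*z - 8) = (z - 4)*(z + 2)*(z + 2)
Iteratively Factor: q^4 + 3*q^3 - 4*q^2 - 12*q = (q + 3)*(q^3 - 4*q) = (q + 2)*(q + 3)*(q^2 - 2*q) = (q - 2)*(q + 2)*(q + 3)*(q)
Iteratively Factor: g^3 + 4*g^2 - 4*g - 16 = (g + 4)*(g^2 - 4) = (g - 2)*(g + 4)*(g + 2)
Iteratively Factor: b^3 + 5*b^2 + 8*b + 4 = (b + 2)*(b^2 + 3*b + 2) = (b + 1)*(b + 2)*(b + 2)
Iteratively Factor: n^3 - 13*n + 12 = (n - 1)*(n^2 + n - 12) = (n - 3)*(n - 1)*(n + 4)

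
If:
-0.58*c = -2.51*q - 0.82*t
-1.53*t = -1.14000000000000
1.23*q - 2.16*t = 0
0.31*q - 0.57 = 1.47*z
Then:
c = 6.72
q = 1.31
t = 0.75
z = -0.11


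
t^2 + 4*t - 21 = (t - 3)*(t + 7)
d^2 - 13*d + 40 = (d - 8)*(d - 5)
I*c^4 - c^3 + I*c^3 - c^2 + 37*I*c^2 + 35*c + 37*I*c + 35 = (c - 5*I)*(c - I)*(c + 7*I)*(I*c + I)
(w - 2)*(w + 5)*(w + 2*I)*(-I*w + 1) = -I*w^4 + 3*w^3 - 3*I*w^3 + 9*w^2 + 12*I*w^2 - 30*w + 6*I*w - 20*I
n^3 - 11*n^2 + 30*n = n*(n - 6)*(n - 5)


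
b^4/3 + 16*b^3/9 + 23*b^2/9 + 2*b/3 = b*(b/3 + 1)*(b + 1/3)*(b + 2)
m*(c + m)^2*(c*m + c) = c^3*m^2 + c^3*m + 2*c^2*m^3 + 2*c^2*m^2 + c*m^4 + c*m^3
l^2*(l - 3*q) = l^3 - 3*l^2*q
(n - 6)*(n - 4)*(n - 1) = n^3 - 11*n^2 + 34*n - 24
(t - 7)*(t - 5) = t^2 - 12*t + 35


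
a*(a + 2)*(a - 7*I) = a^3 + 2*a^2 - 7*I*a^2 - 14*I*a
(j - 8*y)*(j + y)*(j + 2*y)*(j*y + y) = j^4*y - 5*j^3*y^2 + j^3*y - 22*j^2*y^3 - 5*j^2*y^2 - 16*j*y^4 - 22*j*y^3 - 16*y^4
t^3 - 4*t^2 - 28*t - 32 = (t - 8)*(t + 2)^2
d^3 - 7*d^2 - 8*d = d*(d - 8)*(d + 1)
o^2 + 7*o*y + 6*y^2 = (o + y)*(o + 6*y)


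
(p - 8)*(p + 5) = p^2 - 3*p - 40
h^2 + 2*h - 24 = (h - 4)*(h + 6)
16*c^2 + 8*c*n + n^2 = (4*c + n)^2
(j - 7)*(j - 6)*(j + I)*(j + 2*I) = j^4 - 13*j^3 + 3*I*j^3 + 40*j^2 - 39*I*j^2 + 26*j + 126*I*j - 84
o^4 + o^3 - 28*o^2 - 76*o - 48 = (o - 6)*(o + 1)*(o + 2)*(o + 4)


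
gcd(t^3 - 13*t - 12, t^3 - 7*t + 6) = t + 3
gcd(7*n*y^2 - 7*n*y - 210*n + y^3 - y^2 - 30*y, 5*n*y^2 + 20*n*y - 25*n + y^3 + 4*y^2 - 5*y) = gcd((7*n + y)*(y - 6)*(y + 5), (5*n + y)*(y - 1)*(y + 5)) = y + 5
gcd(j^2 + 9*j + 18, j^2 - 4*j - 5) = 1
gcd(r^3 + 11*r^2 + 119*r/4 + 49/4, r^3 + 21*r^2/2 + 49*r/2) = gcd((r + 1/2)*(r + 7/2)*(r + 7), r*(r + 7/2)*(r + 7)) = r^2 + 21*r/2 + 49/2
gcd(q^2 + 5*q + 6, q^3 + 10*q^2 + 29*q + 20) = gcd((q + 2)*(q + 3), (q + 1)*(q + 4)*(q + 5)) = 1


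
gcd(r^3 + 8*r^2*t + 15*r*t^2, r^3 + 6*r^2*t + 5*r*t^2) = r^2 + 5*r*t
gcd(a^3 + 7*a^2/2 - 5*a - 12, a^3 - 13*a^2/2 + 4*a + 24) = a + 3/2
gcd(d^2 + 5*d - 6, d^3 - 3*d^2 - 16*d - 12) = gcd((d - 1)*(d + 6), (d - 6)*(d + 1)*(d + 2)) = 1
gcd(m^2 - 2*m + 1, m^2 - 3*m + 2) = m - 1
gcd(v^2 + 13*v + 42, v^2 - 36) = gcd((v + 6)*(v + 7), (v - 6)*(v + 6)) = v + 6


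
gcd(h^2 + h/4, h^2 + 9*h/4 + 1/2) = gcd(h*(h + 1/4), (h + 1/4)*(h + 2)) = h + 1/4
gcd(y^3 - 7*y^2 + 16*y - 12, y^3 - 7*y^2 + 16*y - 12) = y^3 - 7*y^2 + 16*y - 12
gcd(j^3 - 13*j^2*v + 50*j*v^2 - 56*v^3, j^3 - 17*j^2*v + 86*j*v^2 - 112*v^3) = j^2 - 9*j*v + 14*v^2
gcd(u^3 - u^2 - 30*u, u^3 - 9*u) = u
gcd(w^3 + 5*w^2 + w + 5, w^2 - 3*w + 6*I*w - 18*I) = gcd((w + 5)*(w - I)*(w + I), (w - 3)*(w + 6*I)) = 1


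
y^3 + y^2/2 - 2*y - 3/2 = (y - 3/2)*(y + 1)^2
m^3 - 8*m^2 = m^2*(m - 8)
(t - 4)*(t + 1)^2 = t^3 - 2*t^2 - 7*t - 4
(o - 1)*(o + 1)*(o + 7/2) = o^3 + 7*o^2/2 - o - 7/2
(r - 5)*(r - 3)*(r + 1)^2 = r^4 - 6*r^3 + 22*r + 15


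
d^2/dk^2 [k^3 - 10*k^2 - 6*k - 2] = 6*k - 20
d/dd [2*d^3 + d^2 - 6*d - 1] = 6*d^2 + 2*d - 6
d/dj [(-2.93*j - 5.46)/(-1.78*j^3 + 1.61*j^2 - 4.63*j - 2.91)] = (-10.4308*j^3 - 24.4391*j^2 + 17.5812*j - 16.7535)/(3.1684*j^6 - 5.7316*j^5 + 19.0749*j^4 - 4.549*j^3 + 12.0667*j^2 + 26.9466*j + 8.4681)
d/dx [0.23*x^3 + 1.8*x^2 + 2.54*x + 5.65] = 0.69*x^2 + 3.6*x + 2.54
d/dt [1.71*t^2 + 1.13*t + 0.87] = 3.42*t + 1.13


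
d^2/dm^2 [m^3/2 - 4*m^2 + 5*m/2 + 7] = 3*m - 8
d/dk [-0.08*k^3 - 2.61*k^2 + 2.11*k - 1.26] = -0.24*k^2 - 5.22*k + 2.11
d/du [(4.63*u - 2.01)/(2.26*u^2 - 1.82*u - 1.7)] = (-10.4638*u^2 + 9.0852*u - 11.5292)/(5.1076*u^4 - 8.2264*u^3 - 4.3716*u^2 + 6.188*u + 2.89)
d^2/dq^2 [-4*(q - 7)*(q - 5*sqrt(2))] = -8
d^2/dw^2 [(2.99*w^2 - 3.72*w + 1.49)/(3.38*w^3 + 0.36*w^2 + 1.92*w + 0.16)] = (68.3179120000001*w^6 - 254.992608*w^5 + 60.6858720000001*w^4 + 49.555648*w^3 + 82.283616*w^2 + 2.630208*w + 13.25248)/(38.614472*w^9 + 12.338352*w^8 + 67.118688*w^7 + 19.547904*w^6 + 39.29472*w^5 + 10.273536*w^4 + 8.001024*w^3 + 1.79712*w^2 + 0.147456*w + 0.004096)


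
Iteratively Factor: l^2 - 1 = (l + 1)*(l - 1)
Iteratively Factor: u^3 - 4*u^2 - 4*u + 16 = (u - 4)*(u^2 - 4) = (u - 4)*(u + 2)*(u - 2)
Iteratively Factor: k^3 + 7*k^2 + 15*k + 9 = (k + 1)*(k^2 + 6*k + 9) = (k + 1)*(k + 3)*(k + 3)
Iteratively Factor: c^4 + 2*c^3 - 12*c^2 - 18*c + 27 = (c - 1)*(c^3 + 3*c^2 - 9*c - 27) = (c - 1)*(c + 3)*(c^2 - 9) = (c - 1)*(c + 3)^2*(c - 3)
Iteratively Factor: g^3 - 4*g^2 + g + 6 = (g + 1)*(g^2 - 5*g + 6) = (g - 3)*(g + 1)*(g - 2)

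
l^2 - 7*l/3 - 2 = (l - 3)*(l + 2/3)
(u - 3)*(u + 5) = u^2 + 2*u - 15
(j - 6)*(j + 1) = j^2 - 5*j - 6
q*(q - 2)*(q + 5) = q^3 + 3*q^2 - 10*q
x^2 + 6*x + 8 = (x + 2)*(x + 4)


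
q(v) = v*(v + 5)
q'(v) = 2*v + 5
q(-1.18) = -4.51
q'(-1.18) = 2.64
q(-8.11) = 25.22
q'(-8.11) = -11.22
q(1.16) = 7.15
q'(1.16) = 7.32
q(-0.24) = -1.14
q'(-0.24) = 4.52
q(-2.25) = -6.19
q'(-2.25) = 0.50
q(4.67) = 45.16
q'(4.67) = 14.34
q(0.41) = 2.22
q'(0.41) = 5.82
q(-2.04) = -6.04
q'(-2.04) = 0.92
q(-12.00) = 84.00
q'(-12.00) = -19.00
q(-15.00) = 150.00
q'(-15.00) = -25.00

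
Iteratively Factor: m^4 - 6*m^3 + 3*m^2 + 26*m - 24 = (m + 2)*(m^3 - 8*m^2 + 19*m - 12) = (m - 3)*(m + 2)*(m^2 - 5*m + 4) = (m - 4)*(m - 3)*(m + 2)*(m - 1)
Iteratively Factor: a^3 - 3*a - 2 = (a + 1)*(a^2 - a - 2) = (a - 2)*(a + 1)*(a + 1)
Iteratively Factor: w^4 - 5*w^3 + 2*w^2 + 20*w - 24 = (w + 2)*(w^3 - 7*w^2 + 16*w - 12) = (w - 3)*(w + 2)*(w^2 - 4*w + 4) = (w - 3)*(w - 2)*(w + 2)*(w - 2)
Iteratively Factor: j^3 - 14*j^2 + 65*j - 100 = (j - 4)*(j^2 - 10*j + 25) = (j - 5)*(j - 4)*(j - 5)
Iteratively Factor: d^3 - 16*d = (d - 4)*(d^2 + 4*d) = (d - 4)*(d + 4)*(d)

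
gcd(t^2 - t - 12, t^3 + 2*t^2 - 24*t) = t - 4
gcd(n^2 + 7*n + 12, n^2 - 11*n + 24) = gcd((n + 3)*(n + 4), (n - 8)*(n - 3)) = 1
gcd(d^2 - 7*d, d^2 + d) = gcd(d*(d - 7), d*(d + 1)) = d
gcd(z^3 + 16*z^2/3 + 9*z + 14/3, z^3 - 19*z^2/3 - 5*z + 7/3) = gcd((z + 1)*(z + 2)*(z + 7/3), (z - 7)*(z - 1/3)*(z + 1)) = z + 1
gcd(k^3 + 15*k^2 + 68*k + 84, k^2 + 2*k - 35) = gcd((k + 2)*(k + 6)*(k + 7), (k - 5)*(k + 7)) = k + 7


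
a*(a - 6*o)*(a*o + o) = a^3*o - 6*a^2*o^2 + a^2*o - 6*a*o^2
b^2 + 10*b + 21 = (b + 3)*(b + 7)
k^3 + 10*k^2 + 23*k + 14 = (k + 1)*(k + 2)*(k + 7)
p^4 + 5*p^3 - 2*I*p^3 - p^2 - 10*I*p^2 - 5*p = p*(p + 5)*(p - I)^2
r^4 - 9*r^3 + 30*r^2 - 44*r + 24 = (r - 3)*(r - 2)^3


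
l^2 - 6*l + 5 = (l - 5)*(l - 1)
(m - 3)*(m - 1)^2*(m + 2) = m^4 - 3*m^3 - 3*m^2 + 11*m - 6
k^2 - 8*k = k*(k - 8)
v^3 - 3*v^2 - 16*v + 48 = (v - 4)*(v - 3)*(v + 4)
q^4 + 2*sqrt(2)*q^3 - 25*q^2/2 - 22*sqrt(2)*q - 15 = (q - 5*sqrt(2)/2)*(q + sqrt(2)/2)*(q + sqrt(2))*(q + 3*sqrt(2))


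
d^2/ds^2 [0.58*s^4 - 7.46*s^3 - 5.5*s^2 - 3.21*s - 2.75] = 6.96*s^2 - 44.76*s - 11.0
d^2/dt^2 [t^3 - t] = 6*t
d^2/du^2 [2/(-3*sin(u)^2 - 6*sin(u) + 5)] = 12*(6*sin(u)^4 + 9*sin(u)^3 + 7*sin(u)^2 - 13*sin(u) - 17)/(3*sin(u)^2 + 6*sin(u) - 5)^3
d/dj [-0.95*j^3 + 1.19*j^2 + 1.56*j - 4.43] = -2.85*j^2 + 2.38*j + 1.56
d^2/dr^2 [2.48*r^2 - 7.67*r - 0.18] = 4.96000000000000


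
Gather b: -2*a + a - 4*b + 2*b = -a - 2*b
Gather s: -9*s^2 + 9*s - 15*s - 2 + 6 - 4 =-9*s^2 - 6*s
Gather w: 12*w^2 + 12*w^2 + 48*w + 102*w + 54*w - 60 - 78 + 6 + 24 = 24*w^2 + 204*w - 108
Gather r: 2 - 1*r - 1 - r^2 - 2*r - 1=-r^2 - 3*r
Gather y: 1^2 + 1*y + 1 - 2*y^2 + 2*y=-2*y^2 + 3*y + 2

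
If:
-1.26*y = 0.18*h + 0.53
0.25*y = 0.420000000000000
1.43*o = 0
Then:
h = -14.70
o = 0.00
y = 1.68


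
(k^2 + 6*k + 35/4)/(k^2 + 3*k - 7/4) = (2*k + 5)/(2*k - 1)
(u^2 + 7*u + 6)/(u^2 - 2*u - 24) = (u^2 + 7*u + 6)/(u^2 - 2*u - 24)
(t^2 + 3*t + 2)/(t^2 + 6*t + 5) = (t + 2)/(t + 5)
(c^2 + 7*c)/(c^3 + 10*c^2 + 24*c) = (c + 7)/(c^2 + 10*c + 24)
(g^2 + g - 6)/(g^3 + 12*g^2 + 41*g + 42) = (g - 2)/(g^2 + 9*g + 14)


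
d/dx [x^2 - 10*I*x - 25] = 2*x - 10*I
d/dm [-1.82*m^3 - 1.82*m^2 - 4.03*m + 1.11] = -5.46*m^2 - 3.64*m - 4.03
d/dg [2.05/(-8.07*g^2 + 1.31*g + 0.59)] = (33.087*g - 2.6855)/(-8.07*g^2 + 1.31*g + 0.59)^2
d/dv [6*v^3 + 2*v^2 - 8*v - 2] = 18*v^2 + 4*v - 8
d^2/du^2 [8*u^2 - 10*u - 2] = 16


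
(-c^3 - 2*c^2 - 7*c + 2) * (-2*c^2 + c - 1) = 2*c^5 + 3*c^4 + 13*c^3 - 9*c^2 + 9*c - 2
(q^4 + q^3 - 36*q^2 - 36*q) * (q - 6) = q^5 - 5*q^4 - 42*q^3 + 180*q^2 + 216*q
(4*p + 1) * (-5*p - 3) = -20*p^2 - 17*p - 3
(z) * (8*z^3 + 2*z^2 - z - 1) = 8*z^4 + 2*z^3 - z^2 - z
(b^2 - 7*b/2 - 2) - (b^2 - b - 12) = 10 - 5*b/2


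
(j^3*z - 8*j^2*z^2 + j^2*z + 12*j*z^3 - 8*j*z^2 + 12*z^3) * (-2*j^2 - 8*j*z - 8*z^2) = -2*j^5*z + 8*j^4*z^2 - 2*j^4*z + 32*j^3*z^3 + 8*j^3*z^2 - 32*j^2*z^4 + 32*j^2*z^3 - 96*j*z^5 - 32*j*z^4 - 96*z^5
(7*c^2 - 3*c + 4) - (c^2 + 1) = 6*c^2 - 3*c + 3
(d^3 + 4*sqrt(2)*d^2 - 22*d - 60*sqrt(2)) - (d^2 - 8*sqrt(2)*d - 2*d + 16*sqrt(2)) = d^3 - d^2 + 4*sqrt(2)*d^2 - 20*d + 8*sqrt(2)*d - 76*sqrt(2)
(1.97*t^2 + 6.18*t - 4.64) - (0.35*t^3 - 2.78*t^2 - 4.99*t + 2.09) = -0.35*t^3 + 4.75*t^2 + 11.17*t - 6.73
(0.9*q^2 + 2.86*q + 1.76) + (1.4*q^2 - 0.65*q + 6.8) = 2.3*q^2 + 2.21*q + 8.56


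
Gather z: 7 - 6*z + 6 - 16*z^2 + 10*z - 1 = -16*z^2 + 4*z + 12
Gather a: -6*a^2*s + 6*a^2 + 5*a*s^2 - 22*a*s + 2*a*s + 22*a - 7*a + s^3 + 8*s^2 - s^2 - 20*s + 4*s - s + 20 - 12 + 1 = a^2*(6 - 6*s) + a*(5*s^2 - 20*s + 15) + s^3 + 7*s^2 - 17*s + 9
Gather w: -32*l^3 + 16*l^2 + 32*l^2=-32*l^3 + 48*l^2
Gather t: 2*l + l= 3*l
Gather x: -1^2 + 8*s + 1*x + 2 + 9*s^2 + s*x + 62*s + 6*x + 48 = 9*s^2 + 70*s + x*(s + 7) + 49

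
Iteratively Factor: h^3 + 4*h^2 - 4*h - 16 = (h + 2)*(h^2 + 2*h - 8) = (h - 2)*(h + 2)*(h + 4)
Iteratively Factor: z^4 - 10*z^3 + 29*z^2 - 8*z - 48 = (z - 4)*(z^3 - 6*z^2 + 5*z + 12) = (z - 4)*(z + 1)*(z^2 - 7*z + 12) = (z - 4)*(z - 3)*(z + 1)*(z - 4)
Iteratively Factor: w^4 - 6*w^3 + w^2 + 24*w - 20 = (w - 2)*(w^3 - 4*w^2 - 7*w + 10) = (w - 2)*(w - 1)*(w^2 - 3*w - 10) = (w - 2)*(w - 1)*(w + 2)*(w - 5)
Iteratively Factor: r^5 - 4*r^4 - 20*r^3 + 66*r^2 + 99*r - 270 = (r - 2)*(r^4 - 2*r^3 - 24*r^2 + 18*r + 135) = (r - 2)*(r + 3)*(r^3 - 5*r^2 - 9*r + 45) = (r - 2)*(r + 3)^2*(r^2 - 8*r + 15) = (r - 5)*(r - 2)*(r + 3)^2*(r - 3)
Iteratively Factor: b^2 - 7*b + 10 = (b - 2)*(b - 5)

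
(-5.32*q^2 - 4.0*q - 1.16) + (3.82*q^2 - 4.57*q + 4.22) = -1.5*q^2 - 8.57*q + 3.06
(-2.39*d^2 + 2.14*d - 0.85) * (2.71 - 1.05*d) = 2.5095*d^3 - 8.7239*d^2 + 6.6919*d - 2.3035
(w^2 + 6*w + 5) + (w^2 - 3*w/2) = 2*w^2 + 9*w/2 + 5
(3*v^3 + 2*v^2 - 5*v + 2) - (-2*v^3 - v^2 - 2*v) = 5*v^3 + 3*v^2 - 3*v + 2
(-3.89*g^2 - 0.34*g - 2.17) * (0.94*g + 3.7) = -3.6566*g^3 - 14.7126*g^2 - 3.2978*g - 8.029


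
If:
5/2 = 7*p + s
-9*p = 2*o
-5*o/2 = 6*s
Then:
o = -90/71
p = 20/71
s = 75/142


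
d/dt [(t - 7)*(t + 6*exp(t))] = t + (t - 7)*(6*exp(t) + 1) + 6*exp(t)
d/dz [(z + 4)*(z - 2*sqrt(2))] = 2*z - 2*sqrt(2) + 4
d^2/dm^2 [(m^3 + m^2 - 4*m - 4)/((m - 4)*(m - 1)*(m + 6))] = 4*(33*m^5 - 51*m^4 + 185*m^3 - 534*m^2 + 1308*m - 2264)/(m^9 + 3*m^8 - 75*m^7 - 83*m^6 + 2094*m^5 - 1644*m^4 - 19592*m^3 + 50400*m^2 - 44928*m + 13824)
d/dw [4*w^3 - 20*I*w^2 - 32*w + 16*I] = 12*w^2 - 40*I*w - 32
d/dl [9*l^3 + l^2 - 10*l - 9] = 27*l^2 + 2*l - 10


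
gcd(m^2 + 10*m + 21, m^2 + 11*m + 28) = m + 7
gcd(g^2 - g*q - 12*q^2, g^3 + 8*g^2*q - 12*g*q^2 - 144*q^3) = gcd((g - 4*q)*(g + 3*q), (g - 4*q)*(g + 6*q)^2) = -g + 4*q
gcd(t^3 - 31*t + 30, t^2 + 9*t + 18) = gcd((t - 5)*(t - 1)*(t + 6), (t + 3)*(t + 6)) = t + 6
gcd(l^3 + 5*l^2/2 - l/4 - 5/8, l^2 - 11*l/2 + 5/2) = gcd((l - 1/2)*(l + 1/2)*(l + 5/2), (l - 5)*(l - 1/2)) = l - 1/2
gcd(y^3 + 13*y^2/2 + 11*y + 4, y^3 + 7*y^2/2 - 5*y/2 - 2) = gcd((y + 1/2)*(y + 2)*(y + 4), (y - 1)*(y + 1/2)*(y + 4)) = y^2 + 9*y/2 + 2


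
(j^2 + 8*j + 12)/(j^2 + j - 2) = (j + 6)/(j - 1)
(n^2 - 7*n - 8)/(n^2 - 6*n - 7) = (n - 8)/(n - 7)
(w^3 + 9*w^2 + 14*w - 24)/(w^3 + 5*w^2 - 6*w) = (w + 4)/w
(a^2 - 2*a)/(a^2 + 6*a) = (a - 2)/(a + 6)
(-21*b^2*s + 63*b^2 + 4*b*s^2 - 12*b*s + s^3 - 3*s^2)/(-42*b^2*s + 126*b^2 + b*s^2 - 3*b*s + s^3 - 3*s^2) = (-3*b + s)/(-6*b + s)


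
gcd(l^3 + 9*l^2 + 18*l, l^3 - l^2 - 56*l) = l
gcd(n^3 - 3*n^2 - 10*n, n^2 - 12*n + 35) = n - 5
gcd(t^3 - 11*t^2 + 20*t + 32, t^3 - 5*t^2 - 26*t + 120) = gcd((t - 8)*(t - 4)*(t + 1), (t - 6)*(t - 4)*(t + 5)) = t - 4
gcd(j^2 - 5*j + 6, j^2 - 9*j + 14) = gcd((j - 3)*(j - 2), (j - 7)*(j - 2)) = j - 2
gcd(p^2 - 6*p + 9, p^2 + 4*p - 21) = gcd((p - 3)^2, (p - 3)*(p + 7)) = p - 3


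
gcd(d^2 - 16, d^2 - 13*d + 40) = 1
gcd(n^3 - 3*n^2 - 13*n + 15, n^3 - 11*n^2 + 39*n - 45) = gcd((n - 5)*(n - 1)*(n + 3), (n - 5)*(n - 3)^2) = n - 5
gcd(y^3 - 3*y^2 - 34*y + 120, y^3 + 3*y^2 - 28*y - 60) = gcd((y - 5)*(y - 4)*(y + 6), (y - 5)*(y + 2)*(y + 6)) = y^2 + y - 30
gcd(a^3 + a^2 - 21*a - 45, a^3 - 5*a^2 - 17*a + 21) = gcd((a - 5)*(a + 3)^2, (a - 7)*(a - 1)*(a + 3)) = a + 3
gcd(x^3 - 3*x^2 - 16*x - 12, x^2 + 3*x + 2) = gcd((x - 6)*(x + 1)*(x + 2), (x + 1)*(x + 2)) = x^2 + 3*x + 2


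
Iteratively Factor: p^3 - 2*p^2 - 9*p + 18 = (p - 3)*(p^2 + p - 6) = (p - 3)*(p + 3)*(p - 2)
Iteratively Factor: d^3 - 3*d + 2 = (d - 1)*(d^2 + d - 2) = (d - 1)^2*(d + 2)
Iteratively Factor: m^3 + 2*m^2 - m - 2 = (m - 1)*(m^2 + 3*m + 2) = (m - 1)*(m + 1)*(m + 2)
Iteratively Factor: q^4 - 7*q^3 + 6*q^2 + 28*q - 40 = (q + 2)*(q^3 - 9*q^2 + 24*q - 20) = (q - 5)*(q + 2)*(q^2 - 4*q + 4) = (q - 5)*(q - 2)*(q + 2)*(q - 2)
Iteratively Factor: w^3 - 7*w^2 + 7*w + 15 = (w - 5)*(w^2 - 2*w - 3) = (w - 5)*(w - 3)*(w + 1)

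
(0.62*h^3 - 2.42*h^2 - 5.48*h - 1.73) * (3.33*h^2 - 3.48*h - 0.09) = 2.0646*h^5 - 10.2162*h^4 - 9.8826*h^3 + 13.5273*h^2 + 6.5136*h + 0.1557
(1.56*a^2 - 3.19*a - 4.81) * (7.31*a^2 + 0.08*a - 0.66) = 11.4036*a^4 - 23.1941*a^3 - 36.4459*a^2 + 1.7206*a + 3.1746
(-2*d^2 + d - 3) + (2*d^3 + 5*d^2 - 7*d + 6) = 2*d^3 + 3*d^2 - 6*d + 3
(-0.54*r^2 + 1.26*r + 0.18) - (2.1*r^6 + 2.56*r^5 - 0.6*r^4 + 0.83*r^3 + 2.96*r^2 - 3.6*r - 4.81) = -2.1*r^6 - 2.56*r^5 + 0.6*r^4 - 0.83*r^3 - 3.5*r^2 + 4.86*r + 4.99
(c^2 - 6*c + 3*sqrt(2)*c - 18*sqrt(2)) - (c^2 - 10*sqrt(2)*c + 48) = -6*c + 13*sqrt(2)*c - 48 - 18*sqrt(2)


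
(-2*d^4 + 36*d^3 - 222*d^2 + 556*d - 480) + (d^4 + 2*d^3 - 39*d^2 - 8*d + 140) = -d^4 + 38*d^3 - 261*d^2 + 548*d - 340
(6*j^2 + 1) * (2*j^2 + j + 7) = 12*j^4 + 6*j^3 + 44*j^2 + j + 7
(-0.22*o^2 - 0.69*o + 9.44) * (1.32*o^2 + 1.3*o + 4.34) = -0.2904*o^4 - 1.1968*o^3 + 10.609*o^2 + 9.2774*o + 40.9696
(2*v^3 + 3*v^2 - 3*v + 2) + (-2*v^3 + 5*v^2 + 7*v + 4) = 8*v^2 + 4*v + 6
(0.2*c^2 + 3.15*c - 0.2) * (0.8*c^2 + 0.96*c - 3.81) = 0.16*c^4 + 2.712*c^3 + 2.102*c^2 - 12.1935*c + 0.762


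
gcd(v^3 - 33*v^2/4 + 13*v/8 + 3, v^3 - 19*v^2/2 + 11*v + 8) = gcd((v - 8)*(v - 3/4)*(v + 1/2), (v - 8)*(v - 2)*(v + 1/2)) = v^2 - 15*v/2 - 4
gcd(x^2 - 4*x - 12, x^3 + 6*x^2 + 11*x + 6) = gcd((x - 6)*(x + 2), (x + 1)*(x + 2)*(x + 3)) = x + 2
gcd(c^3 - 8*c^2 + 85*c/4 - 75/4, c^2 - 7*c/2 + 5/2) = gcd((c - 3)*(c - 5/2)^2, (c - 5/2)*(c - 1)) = c - 5/2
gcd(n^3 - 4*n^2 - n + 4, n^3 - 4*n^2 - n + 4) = n^3 - 4*n^2 - n + 4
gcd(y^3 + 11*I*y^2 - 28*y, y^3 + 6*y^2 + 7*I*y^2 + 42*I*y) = y^2 + 7*I*y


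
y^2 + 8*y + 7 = (y + 1)*(y + 7)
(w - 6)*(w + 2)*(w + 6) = w^3 + 2*w^2 - 36*w - 72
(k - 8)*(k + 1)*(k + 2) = k^3 - 5*k^2 - 22*k - 16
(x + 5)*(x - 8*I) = x^2 + 5*x - 8*I*x - 40*I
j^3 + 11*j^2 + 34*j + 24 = (j + 1)*(j + 4)*(j + 6)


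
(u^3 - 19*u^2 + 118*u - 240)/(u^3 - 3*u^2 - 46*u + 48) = (u^2 - 11*u + 30)/(u^2 + 5*u - 6)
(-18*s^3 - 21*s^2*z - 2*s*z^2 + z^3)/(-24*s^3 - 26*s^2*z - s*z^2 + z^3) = (3*s + z)/(4*s + z)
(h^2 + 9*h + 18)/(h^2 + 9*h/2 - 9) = 2*(h + 3)/(2*h - 3)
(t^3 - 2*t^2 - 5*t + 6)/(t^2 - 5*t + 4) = (t^2 - t - 6)/(t - 4)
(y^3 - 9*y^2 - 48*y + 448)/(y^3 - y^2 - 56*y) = (y - 8)/y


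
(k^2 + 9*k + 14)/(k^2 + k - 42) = (k + 2)/(k - 6)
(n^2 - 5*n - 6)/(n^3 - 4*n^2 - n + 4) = (n - 6)/(n^2 - 5*n + 4)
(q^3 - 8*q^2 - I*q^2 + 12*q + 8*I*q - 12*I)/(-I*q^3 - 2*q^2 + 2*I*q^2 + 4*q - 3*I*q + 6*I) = (I*q^2 + q*(1 - 6*I) - 6)/(q^2 - 2*I*q + 3)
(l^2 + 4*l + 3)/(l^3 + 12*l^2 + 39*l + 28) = (l + 3)/(l^2 + 11*l + 28)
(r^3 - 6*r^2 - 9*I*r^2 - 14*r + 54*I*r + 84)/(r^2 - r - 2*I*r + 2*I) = (r^2 - r*(6 + 7*I) + 42*I)/(r - 1)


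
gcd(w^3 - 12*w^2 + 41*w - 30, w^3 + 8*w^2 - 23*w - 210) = w - 5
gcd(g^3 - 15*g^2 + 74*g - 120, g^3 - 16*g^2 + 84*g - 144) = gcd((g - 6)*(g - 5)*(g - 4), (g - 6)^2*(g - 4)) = g^2 - 10*g + 24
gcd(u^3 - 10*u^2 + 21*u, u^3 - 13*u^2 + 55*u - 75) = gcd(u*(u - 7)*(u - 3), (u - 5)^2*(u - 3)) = u - 3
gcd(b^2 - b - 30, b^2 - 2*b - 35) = b + 5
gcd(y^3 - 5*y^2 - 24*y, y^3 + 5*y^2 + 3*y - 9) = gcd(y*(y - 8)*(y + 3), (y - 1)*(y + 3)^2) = y + 3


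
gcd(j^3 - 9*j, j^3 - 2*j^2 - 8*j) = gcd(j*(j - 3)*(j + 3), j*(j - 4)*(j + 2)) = j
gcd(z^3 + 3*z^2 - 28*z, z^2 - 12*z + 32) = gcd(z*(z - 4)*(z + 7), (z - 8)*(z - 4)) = z - 4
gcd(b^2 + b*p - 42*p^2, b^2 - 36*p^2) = -b + 6*p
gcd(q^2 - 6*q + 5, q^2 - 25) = q - 5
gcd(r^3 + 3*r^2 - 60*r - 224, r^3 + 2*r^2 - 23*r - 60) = r + 4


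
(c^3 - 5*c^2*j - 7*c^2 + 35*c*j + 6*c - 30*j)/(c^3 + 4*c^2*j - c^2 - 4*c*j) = (c^2 - 5*c*j - 6*c + 30*j)/(c*(c + 4*j))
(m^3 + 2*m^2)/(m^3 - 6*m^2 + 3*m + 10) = m^2*(m + 2)/(m^3 - 6*m^2 + 3*m + 10)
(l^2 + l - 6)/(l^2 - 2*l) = (l + 3)/l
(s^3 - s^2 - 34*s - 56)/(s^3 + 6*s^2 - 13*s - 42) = (s^2 - 3*s - 28)/(s^2 + 4*s - 21)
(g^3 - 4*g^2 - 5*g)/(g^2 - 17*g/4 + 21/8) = 8*g*(g^2 - 4*g - 5)/(8*g^2 - 34*g + 21)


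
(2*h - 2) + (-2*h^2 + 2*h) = -2*h^2 + 4*h - 2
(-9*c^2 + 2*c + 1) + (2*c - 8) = -9*c^2 + 4*c - 7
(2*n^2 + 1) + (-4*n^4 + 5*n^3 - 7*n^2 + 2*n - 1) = -4*n^4 + 5*n^3 - 5*n^2 + 2*n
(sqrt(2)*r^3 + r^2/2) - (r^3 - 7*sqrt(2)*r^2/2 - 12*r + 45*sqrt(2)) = -r^3 + sqrt(2)*r^3 + r^2/2 + 7*sqrt(2)*r^2/2 + 12*r - 45*sqrt(2)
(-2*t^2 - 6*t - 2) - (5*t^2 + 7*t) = -7*t^2 - 13*t - 2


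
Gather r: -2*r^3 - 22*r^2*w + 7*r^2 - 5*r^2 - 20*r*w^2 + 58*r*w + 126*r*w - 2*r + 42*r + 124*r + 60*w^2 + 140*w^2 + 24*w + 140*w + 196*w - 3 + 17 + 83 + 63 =-2*r^3 + r^2*(2 - 22*w) + r*(-20*w^2 + 184*w + 164) + 200*w^2 + 360*w + 160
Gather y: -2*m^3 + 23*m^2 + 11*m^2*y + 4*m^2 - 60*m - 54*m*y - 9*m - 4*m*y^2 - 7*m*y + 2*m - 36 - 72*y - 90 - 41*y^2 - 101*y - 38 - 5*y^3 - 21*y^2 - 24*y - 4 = -2*m^3 + 27*m^2 - 67*m - 5*y^3 + y^2*(-4*m - 62) + y*(11*m^2 - 61*m - 197) - 168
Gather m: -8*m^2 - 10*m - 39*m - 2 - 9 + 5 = -8*m^2 - 49*m - 6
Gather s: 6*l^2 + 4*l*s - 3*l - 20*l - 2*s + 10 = 6*l^2 - 23*l + s*(4*l - 2) + 10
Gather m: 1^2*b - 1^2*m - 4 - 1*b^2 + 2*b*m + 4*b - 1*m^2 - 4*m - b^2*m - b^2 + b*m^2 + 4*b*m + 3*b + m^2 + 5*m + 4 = -2*b^2 + b*m^2 + 8*b + m*(-b^2 + 6*b)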